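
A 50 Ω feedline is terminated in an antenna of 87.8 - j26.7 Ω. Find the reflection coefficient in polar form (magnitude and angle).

Γ = (Z_L − Z_0)/(Z_L + Z_0) = (37.8 − j26.7)/(137.8 − j26.7)
|Γ| = 46.3/140 = 0.33

Γ ≈ 0.33 ∠ -24.3°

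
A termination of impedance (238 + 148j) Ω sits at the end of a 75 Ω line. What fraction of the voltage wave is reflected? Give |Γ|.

|Γ| ≈ 0.636

Γ = (Z_L − Z_0)/(Z_L + Z_0) = (163 + j148)/(313 + j148)
|Γ| = 220/346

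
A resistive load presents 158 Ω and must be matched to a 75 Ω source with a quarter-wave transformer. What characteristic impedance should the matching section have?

Z_qwt = √(Z_0·R_L) = √(75 × 158) = √11850

Z_qwt ≈ 109 Ω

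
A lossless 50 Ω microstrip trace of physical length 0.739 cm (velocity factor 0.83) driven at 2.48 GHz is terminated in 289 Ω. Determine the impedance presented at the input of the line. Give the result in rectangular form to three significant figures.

Z_in ≈ 38.8 − j86.8 Ω

λ = v/f = 0.83·c / 2.48 GHz = 0.1 m
βl = 2π·l/λ = 2π × 0.0736 = 26.5°
tan(βl) = tan(26.5°) = 0.499
Z_in = Z_0·(Z_L + jZ_0·tanβl)/(Z_0 + jZ_L·tanβl)
     = 50·(289 + j24.9)/(50 + j144)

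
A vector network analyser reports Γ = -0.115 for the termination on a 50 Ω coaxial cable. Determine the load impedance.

Z_L ≈ 39.7 Ω

Z_L = Z_0·(1 + Γ)/(1 − Γ) = 50·(0.885)/(1.11)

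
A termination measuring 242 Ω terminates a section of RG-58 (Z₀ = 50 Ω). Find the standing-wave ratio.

VSWR ≈ 4.84

For a purely resistive load, VSWR = R_L/Z_0 or Z_0/R_L (whichever > 1) = 242/50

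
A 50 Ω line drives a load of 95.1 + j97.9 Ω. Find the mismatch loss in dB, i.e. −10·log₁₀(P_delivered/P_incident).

Γ = (45.1 + j97.9)/(145.1 + j97.9), |Γ| = 0.616
|Γ|² = 0.379, so P_del/P_inc = 1 − |Γ|² = 0.621
ML = −10·log₁₀(1 − |Γ|²)

mismatch loss ≈ 2.07 dB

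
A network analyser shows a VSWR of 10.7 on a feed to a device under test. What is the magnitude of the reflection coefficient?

|Γ| = (S − 1)/(S + 1) = (10.7 − 1)/(10.7 + 1) = 9.7/11.7

|Γ| ≈ 0.829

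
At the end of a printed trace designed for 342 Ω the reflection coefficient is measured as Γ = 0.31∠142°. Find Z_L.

Z_L ≈ 195 + j82.4 Ω

Z_L = Z_0·(1 + Γ)/(1 − Γ) = 342·(0.756 + j0.191)/(1.24 − j0.191)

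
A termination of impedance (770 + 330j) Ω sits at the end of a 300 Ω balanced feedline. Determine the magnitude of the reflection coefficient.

|Γ| ≈ 0.513

Γ = (Z_L − Z_0)/(Z_L + Z_0) = (470 + j330)/(1070 + j330)
|Γ| = 574/1120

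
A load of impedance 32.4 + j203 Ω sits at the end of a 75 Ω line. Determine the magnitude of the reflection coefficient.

|Γ| ≈ 0.903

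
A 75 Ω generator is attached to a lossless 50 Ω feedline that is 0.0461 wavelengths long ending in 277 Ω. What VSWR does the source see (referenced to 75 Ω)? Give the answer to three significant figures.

βl = 2π × 0.0461 = 16.6°
tan(βl) = 0.298
Z_in = Z_0·(Z_L + jZ_0·tanβl)/(Z_0 + jZ_L·tanβl) = 80.9 − j119 Ω
Γ_s = (Z_in − Z_s)/(Z_in + Z_s) = (5.94 − j119)/(156 − j119), |Γ_s| = 0.607
VSWR = (1 + |Γ_s|)/(1 − |Γ_s|)

VSWR ≈ 4.08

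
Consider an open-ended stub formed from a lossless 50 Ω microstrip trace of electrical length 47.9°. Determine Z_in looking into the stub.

Z_in ≈ −j45.2 Ω

tan(βl) = 1.11
For an open-ended stub, Z_in = −jZ_0·cot(βl) = −jZ_0/tan(βl)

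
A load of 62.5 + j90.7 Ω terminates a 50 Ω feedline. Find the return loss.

Γ = (12.5 + j90.7)/(112.5 + j90.7), |Γ| = 0.634
RL = −20·log₁₀|Γ| = −20·log₁₀(0.634)

RL ≈ 3.96 dB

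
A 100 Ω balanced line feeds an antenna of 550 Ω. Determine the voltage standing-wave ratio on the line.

VSWR ≈ 5.5

For a purely resistive load, VSWR = R_L/Z_0 or Z_0/R_L (whichever > 1) = 550/100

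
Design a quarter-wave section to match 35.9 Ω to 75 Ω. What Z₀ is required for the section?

Z_qwt ≈ 51.9 Ω

Z_qwt = √(Z_0·R_L) = √(75 × 35.9) = √2692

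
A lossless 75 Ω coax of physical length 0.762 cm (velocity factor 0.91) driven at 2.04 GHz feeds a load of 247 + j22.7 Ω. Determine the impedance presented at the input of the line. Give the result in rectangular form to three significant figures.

Z_in ≈ 122 − j113 Ω

λ = v/f = 0.91·c / 2.04 GHz = 0.134 m
βl = 2π·l/λ = 2π × 0.0569 = 20.5°
tan(βl) = tan(20.5°) = 0.374
Z_in = Z_0·(Z_L + jZ_0·tanβl)/(Z_0 + jZ_L·tanβl)
     = 75·(247 + j50.7)/(66.5 + j92.3)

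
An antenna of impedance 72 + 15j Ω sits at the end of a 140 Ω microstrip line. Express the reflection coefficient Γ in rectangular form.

Γ ≈ -0.314 + j0.093

Γ = (Z_L − Z_0)/(Z_L + Z_0) = (-68 + j15)/(212 + j15)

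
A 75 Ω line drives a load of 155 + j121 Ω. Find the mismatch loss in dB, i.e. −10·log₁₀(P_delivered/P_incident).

Γ = (80 + j121)/(230 + j121), |Γ| = 0.558
|Γ|² = 0.312, so P_del/P_inc = 1 − |Γ|² = 0.688
ML = −10·log₁₀(1 − |Γ|²)

mismatch loss ≈ 1.62 dB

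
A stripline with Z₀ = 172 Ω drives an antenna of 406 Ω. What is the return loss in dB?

RL ≈ 7.85 dB

Γ = (406 − 172)/(406 + 172) = 0.405
RL = −20·log₁₀|Γ| = −20·log₁₀(0.405)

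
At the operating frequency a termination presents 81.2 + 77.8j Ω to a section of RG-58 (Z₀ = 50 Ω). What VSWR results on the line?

VSWR ≈ 3.44

Γ = (Z_L − Z_0)/(Z_L + Z_0) = (31.2 + j77.8)/(131.2 + j77.8)
|Γ| = 83.8/153 = 0.55
VSWR = (1 + |Γ|)/(1 − |Γ|) = 1.55/0.45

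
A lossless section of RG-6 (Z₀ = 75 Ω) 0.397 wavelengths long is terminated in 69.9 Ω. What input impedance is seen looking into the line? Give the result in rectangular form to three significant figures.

βl = 2π × 0.397 = 143°
tan(βl) = tan(143°) = -0.756
Z_in = Z_0·(Z_L + jZ_0·tanβl)/(Z_0 + jZ_L·tanβl)
     = 75·(69.9 − j56.7)/(75 − j52.8)

Z_in ≈ 73.4 − j4.98 Ω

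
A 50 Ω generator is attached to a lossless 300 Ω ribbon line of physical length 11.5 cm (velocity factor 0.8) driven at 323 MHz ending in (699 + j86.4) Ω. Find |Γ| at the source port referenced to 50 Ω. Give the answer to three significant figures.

|Γ| ≈ 0.753

λ = v/f = 0.8·c / 323 MHz = 0.743 m
βl = 2π·l/λ = 2π × 0.155 = 55.7°
tan(βl) = 1.47
Z_in = Z_0·(Z_L + jZ_0·tanβl)/(Z_0 + jZ_L·tanβl) = 183 − j174 Ω
Γ_s = (Z_in − Z_s)/(Z_in + Z_s) = (133 − j174)/(233 − j174), |Γ_s| = 0.753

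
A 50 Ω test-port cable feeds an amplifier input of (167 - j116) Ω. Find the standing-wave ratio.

VSWR ≈ 5.05

Γ = (Z_L − Z_0)/(Z_L + Z_0) = (117 − j116)/(217 − j116)
|Γ| = 165/246 = 0.67
VSWR = (1 + |Γ|)/(1 − |Γ|) = 1.67/0.33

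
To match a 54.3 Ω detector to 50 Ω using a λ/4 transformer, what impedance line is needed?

Z_qwt ≈ 52.1 Ω

Z_qwt = √(Z_0·R_L) = √(50 × 54.3) = √2715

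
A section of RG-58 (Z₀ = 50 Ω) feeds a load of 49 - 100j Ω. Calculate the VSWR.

VSWR ≈ 5.91

Γ = (Z_L − Z_0)/(Z_L + Z_0) = (-1 − j100)/(99 − j100)
|Γ| = 100/141 = 0.711
VSWR = (1 + |Γ|)/(1 − |Γ|) = 1.71/0.289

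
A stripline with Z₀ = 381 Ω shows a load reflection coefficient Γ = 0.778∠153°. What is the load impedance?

Z_L ≈ 50.3 + j90 Ω

Z_L = Z_0·(1 + Γ)/(1 − Γ) = 381·(0.307 + j0.353)/(1.69 − j0.353)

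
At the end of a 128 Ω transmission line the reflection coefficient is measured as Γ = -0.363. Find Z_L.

Z_L ≈ 59.8 Ω

Z_L = Z_0·(1 + Γ)/(1 − Γ) = 128·(0.637)/(1.36)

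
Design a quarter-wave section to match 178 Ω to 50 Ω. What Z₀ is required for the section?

Z_qwt = √(Z_0·R_L) = √(50 × 178) = √8900

Z_qwt ≈ 94.3 Ω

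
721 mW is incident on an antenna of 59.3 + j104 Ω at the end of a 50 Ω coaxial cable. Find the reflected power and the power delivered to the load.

|Γ| = |(9.3 + j104)/(109.3 + j104)| = 0.692
|Γ|² = 0.479
P_refl = |Γ|²·P_inc = 345 mW, P_del = (1 − |Γ|²)·P_inc = 376 mW

P_reflected ≈ 345 mW; P_delivered ≈ 376 mW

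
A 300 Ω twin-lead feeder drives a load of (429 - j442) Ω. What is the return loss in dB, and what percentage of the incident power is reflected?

Γ = (129 − j442)/(729 − j442), |Γ| = 0.54
RL = −20·log₁₀(0.54) = 5.35 dB
P_refl/P_inc = |Γ|² = 0.292

RL ≈ 5.35 dB; 29.2% of incident power reflected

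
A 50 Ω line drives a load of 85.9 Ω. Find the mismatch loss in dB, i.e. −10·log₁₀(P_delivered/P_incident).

Γ = (85.9 − 50)/(85.9 + 50) = 0.264
|Γ|² = 0.0698, so P_del/P_inc = 1 − |Γ|² = 0.93
ML = −10·log₁₀(1 − |Γ|²)

mismatch loss ≈ 0.314 dB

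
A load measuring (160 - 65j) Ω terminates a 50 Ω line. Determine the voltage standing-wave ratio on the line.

Γ = (Z_L − Z_0)/(Z_L + Z_0) = (110 − j65)/(210 − j65)
|Γ| = 128/220 = 0.581
VSWR = (1 + |Γ|)/(1 − |Γ|) = 1.58/0.419

VSWR ≈ 3.78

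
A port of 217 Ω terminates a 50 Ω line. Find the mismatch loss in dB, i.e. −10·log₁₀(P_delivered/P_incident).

mismatch loss ≈ 2.16 dB

Γ = (217 − 50)/(217 + 50) = 0.625
|Γ|² = 0.391, so P_del/P_inc = 1 − |Γ|² = 0.609
ML = −10·log₁₀(1 − |Γ|²)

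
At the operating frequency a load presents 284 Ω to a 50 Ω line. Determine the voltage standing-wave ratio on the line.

For a purely resistive load, VSWR = R_L/Z_0 or Z_0/R_L (whichever > 1) = 284/50

VSWR ≈ 5.68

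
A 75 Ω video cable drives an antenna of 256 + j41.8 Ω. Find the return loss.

RL ≈ 5.09 dB

Γ = (181 + j41.8)/(331 + j41.8), |Γ| = 0.557
RL = −20·log₁₀|Γ| = −20·log₁₀(0.557)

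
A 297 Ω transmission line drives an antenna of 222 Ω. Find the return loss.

Γ = (222 − 297)/(222 + 297) = -0.145
RL = −20·log₁₀|Γ| = −20·log₁₀(0.145)

RL ≈ 16.8 dB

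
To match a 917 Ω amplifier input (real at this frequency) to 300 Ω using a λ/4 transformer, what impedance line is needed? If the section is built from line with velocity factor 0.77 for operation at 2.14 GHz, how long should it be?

Z_qwt = √(Z_0·R_L) = √(300 × 917) = √275100
λ = 0.77·c/f = 0.108 m, so l = λ/4 = 0.027 m

Z_qwt ≈ 524 Ω; length ≈ 2.7 cm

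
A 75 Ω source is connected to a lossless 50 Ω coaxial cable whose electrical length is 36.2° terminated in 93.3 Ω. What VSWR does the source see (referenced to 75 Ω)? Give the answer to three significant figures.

VSWR ≈ 1.91

tan(βl) = 0.732
Z_in = Z_0·(Z_L + jZ_0·tanβl)/(Z_0 + jZ_L·tanβl) = 50 − j31.7 Ω
Γ_s = (Z_in − Z_s)/(Z_in + Z_s) = (-25 − j31.7)/(125 − j31.7), |Γ_s| = 0.313
VSWR = (1 + |Γ_s|)/(1 − |Γ_s|)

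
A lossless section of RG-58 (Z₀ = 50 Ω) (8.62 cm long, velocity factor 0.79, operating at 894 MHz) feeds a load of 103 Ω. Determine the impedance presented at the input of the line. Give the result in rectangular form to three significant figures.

Z_in ≈ 28.8 + j18.4 Ω

λ = v/f = 0.79·c / 894 MHz = 0.265 m
βl = 2π·l/λ = 2π × 0.325 = 117°
tan(βl) = tan(117°) = -1.96
Z_in = Z_0·(Z_L + jZ_0·tanβl)/(Z_0 + jZ_L·tanβl)
     = 50·(103 − j97.9)/(50 − j202)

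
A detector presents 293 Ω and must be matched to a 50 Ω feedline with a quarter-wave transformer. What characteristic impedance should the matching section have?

Z_qwt = √(Z_0·R_L) = √(50 × 293) = √14650

Z_qwt ≈ 121 Ω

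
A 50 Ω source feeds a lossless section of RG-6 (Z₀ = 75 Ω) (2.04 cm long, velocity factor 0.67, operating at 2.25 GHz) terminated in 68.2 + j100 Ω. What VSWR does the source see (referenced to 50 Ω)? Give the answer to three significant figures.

VSWR ≈ 3.64

λ = v/f = 0.67·c / 2.25 GHz = 0.0893 m
βl = 2π·l/λ = 2π × 0.228 = 82.2°
tan(βl) = 7.31
Z_in = Z_0·(Z_L + jZ_0·tanβl)/(Z_0 + jZ_L·tanβl) = 30.8 − j50.7 Ω
Γ_s = (Z_in − Z_s)/(Z_in + Z_s) = (-19.2 − j50.7)/(80.8 − j50.7), |Γ_s| = 0.569
VSWR = (1 + |Γ_s|)/(1 − |Γ_s|)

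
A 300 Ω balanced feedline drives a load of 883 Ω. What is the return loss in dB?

Γ = (883 − 300)/(883 + 300) = 0.493
RL = −20·log₁₀|Γ| = −20·log₁₀(0.493)

RL ≈ 6.15 dB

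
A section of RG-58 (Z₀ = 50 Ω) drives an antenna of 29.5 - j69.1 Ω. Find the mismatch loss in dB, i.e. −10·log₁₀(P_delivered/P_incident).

Γ = (-20.5 − j69.1)/(79.5 − j69.1), |Γ| = 0.684
|Γ|² = 0.468, so P_del/P_inc = 1 − |Γ|² = 0.532
ML = −10·log₁₀(1 − |Γ|²)

mismatch loss ≈ 2.74 dB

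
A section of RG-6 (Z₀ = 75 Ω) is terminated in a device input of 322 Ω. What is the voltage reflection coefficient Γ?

Γ = 0.622

Γ = (Z_L − Z_0)/(Z_L + Z_0) = (322 − 75)/(322 + 75) = 247/397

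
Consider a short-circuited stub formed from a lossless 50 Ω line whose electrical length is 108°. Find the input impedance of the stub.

tan(βl) = -3.08
For a short-circuited stub, Z_in = jZ_0·tan(βl)

Z_in ≈ −j154 Ω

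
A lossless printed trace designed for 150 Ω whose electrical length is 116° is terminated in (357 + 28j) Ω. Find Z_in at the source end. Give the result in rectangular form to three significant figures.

Z_in ≈ 72.2 + j52.7 Ω

tan(βl) = tan(116°) = -2.05
Z_in = Z_0·(Z_L + jZ_0·tanβl)/(Z_0 + jZ_L·tanβl)
     = 150·(357 − j280)/(207 − j732)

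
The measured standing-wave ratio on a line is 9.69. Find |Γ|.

|Γ| = (S − 1)/(S + 1) = (9.69 − 1)/(9.69 + 1) = 8.69/10.7

|Γ| ≈ 0.813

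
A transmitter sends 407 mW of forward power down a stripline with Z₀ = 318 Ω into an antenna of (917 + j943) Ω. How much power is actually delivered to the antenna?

P_delivered ≈ 197 mW

|Γ| = |(599 + j943)/(1235 + j943)| = 0.719
|Γ|² = 0.517
P_refl = |Γ|²·P_inc = 210 mW, P_del = (1 − |Γ|²)·P_inc = 197 mW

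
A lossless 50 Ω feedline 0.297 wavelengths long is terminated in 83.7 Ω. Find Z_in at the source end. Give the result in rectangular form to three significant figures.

βl = 2π × 0.297 = 107°
tan(βl) = tan(107°) = -3.29
Z_in = Z_0·(Z_L + jZ_0·tanβl)/(Z_0 + jZ_L·tanβl)
     = 50·(83.7 − j164)/(50 − j275)

Z_in ≈ 31.6 + j9.47 Ω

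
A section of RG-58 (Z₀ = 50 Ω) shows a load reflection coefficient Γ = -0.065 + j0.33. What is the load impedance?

Z_L = Z_0·(1 + Γ)/(1 − Γ) = 50·(0.935 + j0.33)/(1.06 − j0.33)

Z_L ≈ 35.7 + j26.5 Ω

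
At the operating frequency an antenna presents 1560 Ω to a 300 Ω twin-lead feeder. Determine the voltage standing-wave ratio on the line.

VSWR ≈ 5.2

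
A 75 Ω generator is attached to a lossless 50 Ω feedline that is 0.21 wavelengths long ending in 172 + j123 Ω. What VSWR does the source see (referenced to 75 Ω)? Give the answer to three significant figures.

βl = 2π × 0.21 = 75.6°
tan(βl) = 3.89
Z_in = Z_0·(Z_L + jZ_0·tanβl)/(Z_0 + jZ_L·tanβl) = 11 − j19.9 Ω
Γ_s = (Z_in − Z_s)/(Z_in + Z_s) = (-64 − j19.9)/(86 − j19.9), |Γ_s| = 0.759
VSWR = (1 + |Γ_s|)/(1 − |Γ_s|)

VSWR ≈ 7.32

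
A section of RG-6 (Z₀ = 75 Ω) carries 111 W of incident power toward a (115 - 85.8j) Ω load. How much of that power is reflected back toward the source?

P_reflected ≈ 22.9 W

|Γ| = |(40 − j85.8)/(190 − j85.8)| = 0.454
|Γ|² = 0.206
P_refl = |Γ|²·P_inc = 22.9 W, P_del = (1 − |Γ|²)·P_inc = 88.1 W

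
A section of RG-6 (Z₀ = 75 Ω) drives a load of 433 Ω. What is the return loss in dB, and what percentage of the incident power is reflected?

RL ≈ 3.04 dB; 49.7% of incident power reflected

Γ = (433 − 75)/(433 + 75) = 0.705
RL = −20·log₁₀(0.705) = 3.04 dB
P_refl/P_inc = |Γ|² = 0.497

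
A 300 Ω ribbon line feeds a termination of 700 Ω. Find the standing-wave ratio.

VSWR ≈ 2.33

Γ = (700 − 300)/(700 + 300) = 0.4
VSWR = (1 + 0.4)/(1 − 0.4)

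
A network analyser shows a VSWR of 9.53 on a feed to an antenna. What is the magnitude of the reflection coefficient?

|Γ| ≈ 0.81

|Γ| = (S − 1)/(S + 1) = (9.53 − 1)/(9.53 + 1) = 8.53/10.5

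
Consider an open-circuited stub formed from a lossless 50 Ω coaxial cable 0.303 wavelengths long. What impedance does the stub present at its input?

βl = 2π × 0.303 = 109°
tan(βl) = -2.89
For an open-circuited stub, Z_in = −jZ_0·cot(βl) = −jZ_0/tan(βl)

Z_in ≈ +j17.3 Ω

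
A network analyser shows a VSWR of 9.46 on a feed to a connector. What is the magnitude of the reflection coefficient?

|Γ| = (S − 1)/(S + 1) = (9.46 − 1)/(9.46 + 1) = 8.46/10.5

|Γ| ≈ 0.809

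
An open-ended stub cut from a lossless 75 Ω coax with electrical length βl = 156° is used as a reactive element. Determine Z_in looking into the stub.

Z_in ≈ +j168 Ω

tan(βl) = -0.445
For an open-ended stub, Z_in = −jZ_0·cot(βl) = −jZ_0/tan(βl)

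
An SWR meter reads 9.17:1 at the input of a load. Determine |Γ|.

|Γ| ≈ 0.803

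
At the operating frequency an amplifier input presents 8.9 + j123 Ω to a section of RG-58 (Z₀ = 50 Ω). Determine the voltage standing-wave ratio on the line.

VSWR ≈ 39.8

Γ = (Z_L − Z_0)/(Z_L + Z_0) = (-41.1 + j123)/(58.9 + j123)
|Γ| = 130/136 = 0.951
VSWR = (1 + |Γ|)/(1 − |Γ|) = 1.95/0.0491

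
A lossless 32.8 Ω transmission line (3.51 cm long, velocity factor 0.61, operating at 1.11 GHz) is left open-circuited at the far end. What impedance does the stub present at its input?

Z_in ≈ −j7.79 Ω

λ = v/f = 0.61·c / 1.11 GHz = 0.165 m
βl = 2π·l/λ = 2π × 0.213 = 76.6°
tan(βl) = 4.21
For an open-circuited stub, Z_in = −jZ_0·cot(βl) = −jZ_0/tan(βl)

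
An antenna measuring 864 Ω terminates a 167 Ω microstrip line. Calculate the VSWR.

VSWR ≈ 5.17

Γ = (864 − 167)/(864 + 167) = 0.676
VSWR = (1 + 0.676)/(1 − 0.676)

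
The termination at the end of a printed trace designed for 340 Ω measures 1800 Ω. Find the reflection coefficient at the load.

Γ = (Z_L − Z_0)/(Z_L + Z_0) = (1800 − 340)/(1800 + 340) = 1460/2140

Γ = 0.682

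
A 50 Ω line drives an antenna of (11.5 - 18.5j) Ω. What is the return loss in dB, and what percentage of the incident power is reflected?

RL ≈ 3.54 dB; 44.2% of incident power reflected

Γ = (-38.5 − j18.5)/(61.5 − j18.5), |Γ| = 0.665
RL = −20·log₁₀(0.665) = 3.54 dB
P_refl/P_inc = |Γ|² = 0.442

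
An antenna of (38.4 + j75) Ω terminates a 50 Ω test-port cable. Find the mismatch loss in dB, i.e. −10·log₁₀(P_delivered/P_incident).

Γ = (-11.6 + j75)/(88.4 + j75), |Γ| = 0.655
|Γ|² = 0.429, so P_del/P_inc = 1 − |Γ|² = 0.571
ML = −10·log₁₀(1 − |Γ|²)

mismatch loss ≈ 2.43 dB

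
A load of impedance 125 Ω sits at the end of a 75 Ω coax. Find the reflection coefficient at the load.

Γ = 0.25

Γ = (Z_L − Z_0)/(Z_L + Z_0) = (125 − 75)/(125 + 75) = 50/200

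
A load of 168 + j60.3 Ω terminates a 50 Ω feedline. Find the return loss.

RL ≈ 4.64 dB

Γ = (118 + j60.3)/(218 + j60.3), |Γ| = 0.586
RL = −20·log₁₀|Γ| = −20·log₁₀(0.586)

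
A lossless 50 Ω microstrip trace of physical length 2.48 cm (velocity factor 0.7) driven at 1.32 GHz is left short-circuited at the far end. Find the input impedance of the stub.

Z_in ≈ +j74.5 Ω

λ = v/f = 0.7·c / 1.32 GHz = 0.159 m
βl = 2π·l/λ = 2π × 0.156 = 56.1°
tan(βl) = 1.49
For a short-circuited stub, Z_in = jZ_0·tan(βl)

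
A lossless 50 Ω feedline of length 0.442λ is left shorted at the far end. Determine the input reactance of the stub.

X_in ≈ -19.1 Ω (capacitive)

βl = 2π × 0.442 = 159°
tan(βl) = -0.381
For a shorted stub, Z_in = jZ_0·tan(βl)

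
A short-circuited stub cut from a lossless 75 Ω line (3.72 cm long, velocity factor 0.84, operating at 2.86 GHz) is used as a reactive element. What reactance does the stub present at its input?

X_in ≈ -39.9 Ω (capacitive)

λ = v/f = 0.84·c / 2.86 GHz = 0.0881 m
βl = 2π·l/λ = 2π × 0.422 = 152°
tan(βl) = -0.532
For a short-circuited stub, Z_in = jZ_0·tan(βl)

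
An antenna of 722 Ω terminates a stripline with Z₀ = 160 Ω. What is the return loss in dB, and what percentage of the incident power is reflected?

Γ = (722 − 160)/(722 + 160) = 0.637
RL = −20·log₁₀(0.637) = 3.91 dB
P_refl/P_inc = |Γ|² = 0.406

RL ≈ 3.91 dB; 40.6% of incident power reflected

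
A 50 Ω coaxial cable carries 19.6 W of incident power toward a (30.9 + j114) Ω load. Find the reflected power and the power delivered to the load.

P_reflected ≈ 13.4 W; P_delivered ≈ 6.2 W

|Γ| = |(-19.1 + j114)/(80.9 + j114)| = 0.827
|Γ|² = 0.684
P_refl = |Γ|²·P_inc = 13.4 W, P_del = (1 − |Γ|²)·P_inc = 6.2 W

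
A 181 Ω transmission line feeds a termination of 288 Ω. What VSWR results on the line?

For a purely resistive load, VSWR = R_L/Z_0 or Z_0/R_L (whichever > 1) = 288/181

VSWR ≈ 1.59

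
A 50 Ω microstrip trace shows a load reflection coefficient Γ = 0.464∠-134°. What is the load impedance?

Z_L ≈ 21.1 − j17.9 Ω

Z_L = Z_0·(1 + Γ)/(1 − Γ) = 50·(0.678 − j0.334)/(1.32 + j0.334)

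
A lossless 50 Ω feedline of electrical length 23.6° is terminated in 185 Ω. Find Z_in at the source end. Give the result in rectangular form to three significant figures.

tan(βl) = tan(23.6°) = 0.437
Z_in = Z_0·(Z_L + jZ_0·tanβl)/(Z_0 + jZ_L·tanβl)
     = 50·(185 + j21.8)/(50 + j80.8)

Z_in ≈ 61 − j76.7 Ω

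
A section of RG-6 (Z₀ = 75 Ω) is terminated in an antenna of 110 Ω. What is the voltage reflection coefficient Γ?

Γ = (Z_L − Z_0)/(Z_L + Z_0) = (110 − 75)/(110 + 75) = 35/185

Γ = 0.189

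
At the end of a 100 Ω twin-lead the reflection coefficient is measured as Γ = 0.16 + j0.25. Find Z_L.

Z_L = Z_0·(1 + Γ)/(1 − Γ) = 100·(1.16 + j0.25)/(0.84 − j0.25)

Z_L ≈ 119 + j65.1 Ω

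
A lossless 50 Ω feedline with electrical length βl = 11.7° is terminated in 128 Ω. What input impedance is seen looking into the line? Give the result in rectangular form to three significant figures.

tan(βl) = tan(11.7°) = 0.207
Z_in = Z_0·(Z_L + jZ_0·tanβl)/(Z_0 + jZ_L·tanβl)
     = 50·(128 + j10.4)/(50 + j26.5)

Z_in ≈ 104 − j44.9 Ω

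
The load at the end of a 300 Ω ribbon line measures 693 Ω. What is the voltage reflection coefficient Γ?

Γ = (Z_L − Z_0)/(Z_L + Z_0) = (693 − 300)/(693 + 300) = 393/993

Γ = 0.396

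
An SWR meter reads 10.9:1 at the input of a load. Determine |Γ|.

|Γ| ≈ 0.832

|Γ| = (S − 1)/(S + 1) = (10.9 − 1)/(10.9 + 1) = 9.9/11.9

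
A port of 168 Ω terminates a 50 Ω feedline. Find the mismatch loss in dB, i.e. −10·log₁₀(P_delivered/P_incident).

Γ = (168 − 50)/(168 + 50) = 0.541
|Γ|² = 0.293, so P_del/P_inc = 1 − |Γ|² = 0.707
ML = −10·log₁₀(1 − |Γ|²)

mismatch loss ≈ 1.51 dB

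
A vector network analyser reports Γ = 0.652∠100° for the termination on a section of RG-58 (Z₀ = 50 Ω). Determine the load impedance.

Z_L ≈ 17.4 + j38.9 Ω

Z_L = Z_0·(1 + Γ)/(1 − Γ) = 50·(0.887 + j0.642)/(1.11 − j0.642)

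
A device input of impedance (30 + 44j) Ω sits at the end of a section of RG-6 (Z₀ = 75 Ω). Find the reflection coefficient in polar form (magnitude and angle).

Γ ≈ 0.553 ∠ 113°

Γ = (Z_L − Z_0)/(Z_L + Z_0) = (-45 + j44)/(105 + j44)
|Γ| = 62.9/114 = 0.553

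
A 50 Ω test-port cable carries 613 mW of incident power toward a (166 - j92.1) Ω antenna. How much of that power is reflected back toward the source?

|Γ| = |(116 − j92.1)/(216 − j92.1)| = 0.631
|Γ|² = 0.398
P_refl = |Γ|²·P_inc = 244 mW, P_del = (1 − |Γ|²)·P_inc = 369 mW

P_reflected ≈ 244 mW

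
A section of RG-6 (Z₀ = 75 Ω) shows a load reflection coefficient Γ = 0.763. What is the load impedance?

Z_L = Z_0·(1 + Γ)/(1 − Γ) = 75·(1.76)/(0.237)

Z_L ≈ 558 Ω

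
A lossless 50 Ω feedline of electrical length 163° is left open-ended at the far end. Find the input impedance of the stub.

tan(βl) = -0.306
For an open-ended stub, Z_in = −jZ_0·cot(βl) = −jZ_0/tan(βl)

Z_in ≈ +j164 Ω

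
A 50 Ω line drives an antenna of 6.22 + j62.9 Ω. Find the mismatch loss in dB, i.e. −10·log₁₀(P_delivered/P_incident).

mismatch loss ≈ 7.57 dB

Γ = (-43.78 + j62.9)/(56.22 + j62.9), |Γ| = 0.908
|Γ|² = 0.825, so P_del/P_inc = 1 − |Γ|² = 0.175
ML = −10·log₁₀(1 − |Γ|²)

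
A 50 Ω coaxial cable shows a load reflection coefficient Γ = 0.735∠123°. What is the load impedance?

Z_L = Z_0·(1 + Γ)/(1 − Γ) = 50·(0.6 + j0.616)/(1.4 − j0.616)

Z_L ≈ 9.82 + j26.3 Ω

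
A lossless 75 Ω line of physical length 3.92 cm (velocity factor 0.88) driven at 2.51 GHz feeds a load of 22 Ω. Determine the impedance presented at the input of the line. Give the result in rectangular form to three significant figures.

Z_in ≈ 41.5 − j64.7 Ω

λ = v/f = 0.88·c / 2.51 GHz = 0.105 m
βl = 2π·l/λ = 2π × 0.373 = 134°
tan(βl) = tan(134°) = -1.03
Z_in = Z_0·(Z_L + jZ_0·tanβl)/(Z_0 + jZ_L·tanβl)
     = 75·(22 − j77.2)/(75 − j22.6)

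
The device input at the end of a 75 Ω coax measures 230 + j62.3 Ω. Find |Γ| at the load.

Γ = (Z_L − Z_0)/(Z_L + Z_0) = (155 + j62.3)/(305 + j62.3)
|Γ| = 167/311

|Γ| ≈ 0.537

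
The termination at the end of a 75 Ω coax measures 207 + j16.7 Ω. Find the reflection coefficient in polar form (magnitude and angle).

Γ ≈ 0.471 ∠ 3.82°

Γ = (Z_L − Z_0)/(Z_L + Z_0) = (132 + j16.7)/(282 + j16.7)
|Γ| = 133/282 = 0.471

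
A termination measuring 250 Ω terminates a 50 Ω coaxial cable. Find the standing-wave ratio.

VSWR ≈ 5

Γ = (250 − 50)/(250 + 50) = 0.667
VSWR = (1 + 0.667)/(1 − 0.667)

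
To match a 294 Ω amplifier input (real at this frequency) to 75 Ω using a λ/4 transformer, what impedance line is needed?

Z_qwt = √(Z_0·R_L) = √(75 × 294) = √22050

Z_qwt ≈ 148 Ω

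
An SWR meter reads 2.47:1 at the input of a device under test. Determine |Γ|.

|Γ| = (S − 1)/(S + 1) = (2.47 − 1)/(2.47 + 1) = 1.47/3.47

|Γ| ≈ 0.424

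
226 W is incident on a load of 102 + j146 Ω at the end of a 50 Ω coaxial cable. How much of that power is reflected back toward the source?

P_reflected ≈ 122 W

|Γ| = |(52 + j146)/(152 + j146)| = 0.735
|Γ|² = 0.541
P_refl = |Γ|²·P_inc = 122 W, P_del = (1 − |Γ|²)·P_inc = 104 W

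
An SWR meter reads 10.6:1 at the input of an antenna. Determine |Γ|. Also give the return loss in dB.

|Γ| ≈ 0.828; return loss ≈ 1.64 dB

|Γ| = (S − 1)/(S + 1) = (10.6 − 1)/(10.6 + 1) = 9.6/11.6
RL = −20·log₁₀|Γ| = −20·log₁₀(0.828)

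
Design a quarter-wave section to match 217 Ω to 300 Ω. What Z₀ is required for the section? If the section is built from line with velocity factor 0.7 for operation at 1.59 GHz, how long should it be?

Z_qwt ≈ 255 Ω; length ≈ 3.3 cm

Z_qwt = √(Z_0·R_L) = √(300 × 217) = √65100
λ = 0.7·c/f = 0.132 m, so l = λ/4 = 0.033 m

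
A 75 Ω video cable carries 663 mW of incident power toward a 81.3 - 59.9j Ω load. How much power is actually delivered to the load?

P_delivered ≈ 577 mW

|Γ| = |(6.3 − j59.9)/(156.3 − j59.9)| = 0.36
|Γ|² = 0.129
P_refl = |Γ|²·P_inc = 85.8 mW, P_del = (1 − |Γ|²)·P_inc = 577 mW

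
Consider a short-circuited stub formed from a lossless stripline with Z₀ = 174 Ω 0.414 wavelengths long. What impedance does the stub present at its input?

βl = 2π × 0.414 = 149°
tan(βl) = -0.6
For a short-circuited stub, Z_in = jZ_0·tan(βl)

Z_in ≈ −j104 Ω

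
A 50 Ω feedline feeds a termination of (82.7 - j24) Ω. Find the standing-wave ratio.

Γ = (Z_L − Z_0)/(Z_L + Z_0) = (32.7 − j24)/(132.7 − j24)
|Γ| = 40.6/135 = 0.301
VSWR = (1 + |Γ|)/(1 − |Γ|) = 1.3/0.699

VSWR ≈ 1.86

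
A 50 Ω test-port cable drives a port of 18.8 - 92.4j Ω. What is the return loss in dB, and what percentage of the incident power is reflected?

Γ = (-31.2 − j92.4)/(68.8 − j92.4), |Γ| = 0.847
RL = −20·log₁₀(0.847) = 1.45 dB
P_refl/P_inc = |Γ|² = 0.717

RL ≈ 1.45 dB; 71.7% of incident power reflected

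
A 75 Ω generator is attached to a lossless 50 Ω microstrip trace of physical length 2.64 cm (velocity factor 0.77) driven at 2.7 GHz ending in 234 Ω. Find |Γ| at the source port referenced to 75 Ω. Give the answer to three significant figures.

|Γ| ≈ 0.734

λ = v/f = 0.77·c / 2.7 GHz = 0.0856 m
βl = 2π·l/λ = 2π × 0.309 = 111°
tan(βl) = -2.59
Z_in = Z_0·(Z_L + jZ_0·tanβl)/(Z_0 + jZ_L·tanβl) = 12.2 + j18.3 Ω
Γ_s = (Z_in − Z_s)/(Z_in + Z_s) = (-62.8 + j18.3)/(87.2 + j18.3), |Γ_s| = 0.734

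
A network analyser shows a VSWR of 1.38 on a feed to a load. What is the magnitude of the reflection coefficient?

|Γ| ≈ 0.16

|Γ| = (S − 1)/(S + 1) = (1.38 − 1)/(1.38 + 1) = 0.38/2.38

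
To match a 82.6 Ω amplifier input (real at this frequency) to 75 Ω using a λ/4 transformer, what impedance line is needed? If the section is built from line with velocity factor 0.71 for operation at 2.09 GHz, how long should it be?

Z_qwt ≈ 78.7 Ω; length ≈ 2.55 cm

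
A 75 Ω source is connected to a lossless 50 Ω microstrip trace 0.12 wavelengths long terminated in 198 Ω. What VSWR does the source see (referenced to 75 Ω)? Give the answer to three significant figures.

VSWR ≈ 4.23

βl = 2π × 0.12 = 43.2°
tan(βl) = 0.939
Z_in = Z_0·(Z_L + jZ_0·tanβl)/(Z_0 + jZ_L·tanβl) = 25.1 − j46.5 Ω
Γ_s = (Z_in − Z_s)/(Z_in + Z_s) = (-49.9 − j46.5)/(100 − j46.5), |Γ_s| = 0.618
VSWR = (1 + |Γ_s|)/(1 − |Γ_s|)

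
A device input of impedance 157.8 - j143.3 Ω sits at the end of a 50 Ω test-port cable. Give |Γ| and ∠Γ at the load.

Γ = (Z_L − Z_0)/(Z_L + Z_0) = (107.8 − j143.3)/(207.8 − j143.3)
|Γ| = 179/252 = 0.71

Γ ≈ 0.71 ∠ -18.5°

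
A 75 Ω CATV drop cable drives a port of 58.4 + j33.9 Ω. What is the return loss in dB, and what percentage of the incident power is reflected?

Γ = (-16.6 + j33.9)/(133.4 + j33.9), |Γ| = 0.274
RL = −20·log₁₀(0.274) = 11.2 dB
P_refl/P_inc = |Γ|² = 0.0752

RL ≈ 11.2 dB; 7.52% of incident power reflected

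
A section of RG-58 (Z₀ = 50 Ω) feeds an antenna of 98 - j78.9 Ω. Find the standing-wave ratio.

VSWR ≈ 3.45

Γ = (Z_L − Z_0)/(Z_L + Z_0) = (48 − j78.9)/(148 − j78.9)
|Γ| = 92.4/168 = 0.551
VSWR = (1 + |Γ|)/(1 − |Γ|) = 1.55/0.449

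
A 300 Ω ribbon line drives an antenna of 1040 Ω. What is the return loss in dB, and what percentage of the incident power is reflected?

Γ = (1040 − 300)/(1040 + 300) = 0.552
RL = −20·log₁₀(0.552) = 5.16 dB
P_refl/P_inc = |Γ|² = 0.305

RL ≈ 5.16 dB; 30.5% of incident power reflected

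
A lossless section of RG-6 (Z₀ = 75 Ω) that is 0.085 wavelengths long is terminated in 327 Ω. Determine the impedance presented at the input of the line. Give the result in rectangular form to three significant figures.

Z_in ≈ 57.7 − j104 Ω

βl = 2π × 0.085 = 30.6°
tan(βl) = tan(30.6°) = 0.591
Z_in = Z_0·(Z_L + jZ_0·tanβl)/(Z_0 + jZ_L·tanβl)
     = 75·(327 + j44.4)/(75 + j193)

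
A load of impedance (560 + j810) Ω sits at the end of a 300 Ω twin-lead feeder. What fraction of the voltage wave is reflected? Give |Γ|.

Γ = (Z_L − Z_0)/(Z_L + Z_0) = (260 + j810)/(860 + j810)
|Γ| = 851/1180

|Γ| ≈ 0.72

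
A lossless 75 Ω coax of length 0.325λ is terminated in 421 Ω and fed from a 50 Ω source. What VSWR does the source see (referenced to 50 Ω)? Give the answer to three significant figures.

VSWR ≈ 4.73

βl = 2π × 0.325 = 117°
tan(βl) = -1.96
Z_in = Z_0·(Z_L + jZ_0·tanβl)/(Z_0 + jZ_L·tanβl) = 16.7 + j36.7 Ω
Γ_s = (Z_in − Z_s)/(Z_in + Z_s) = (-33.3 + j36.7)/(66.7 + j36.7), |Γ_s| = 0.651
VSWR = (1 + |Γ_s|)/(1 − |Γ_s|)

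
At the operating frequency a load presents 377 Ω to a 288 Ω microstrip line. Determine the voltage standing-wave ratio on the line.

VSWR ≈ 1.31

Γ = (377 − 288)/(377 + 288) = 0.134
VSWR = (1 + 0.134)/(1 − 0.134)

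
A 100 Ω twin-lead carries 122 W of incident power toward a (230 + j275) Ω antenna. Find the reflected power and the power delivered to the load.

P_reflected ≈ 61.2 W; P_delivered ≈ 60.8 W

|Γ| = |(130 + j275)/(330 + j275)| = 0.708
|Γ|² = 0.501
P_refl = |Γ|²·P_inc = 61.2 W, P_del = (1 − |Γ|²)·P_inc = 60.8 W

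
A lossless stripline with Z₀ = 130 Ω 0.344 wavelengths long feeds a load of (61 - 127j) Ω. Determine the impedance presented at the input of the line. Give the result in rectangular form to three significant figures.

βl = 2π × 0.344 = 124°
tan(βl) = tan(124°) = -1.49
Z_in = Z_0·(Z_L + jZ_0·tanβl)/(Z_0 + jZ_L·tanβl)
     = 130·(61 − j321)/(-59.4 − j91)

Z_in ≈ 282 + j271 Ω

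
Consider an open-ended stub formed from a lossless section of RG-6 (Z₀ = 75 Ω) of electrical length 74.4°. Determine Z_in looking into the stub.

tan(βl) = 3.58
For an open-ended stub, Z_in = −jZ_0·cot(βl) = −jZ_0/tan(βl)

Z_in ≈ −j20.9 Ω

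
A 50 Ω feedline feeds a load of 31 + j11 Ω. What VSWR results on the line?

Γ = (Z_L − Z_0)/(Z_L + Z_0) = (-19 + j11)/(81 + j11)
|Γ| = 22/81.7 = 0.269
VSWR = (1 + |Γ|)/(1 − |Γ|) = 1.27/0.731

VSWR ≈ 1.73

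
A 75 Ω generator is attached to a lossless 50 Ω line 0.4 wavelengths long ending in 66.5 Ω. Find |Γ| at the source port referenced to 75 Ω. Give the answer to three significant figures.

βl = 2π × 0.4 = 144°
tan(βl) = -0.727
Z_in = Z_0·(Z_L + jZ_0·tanβl)/(Z_0 + jZ_L·tanβl) = 52.5 + j14.4 Ω
Γ_s = (Z_in − Z_s)/(Z_in + Z_s) = (-22.5 + j14.4)/(128 + j14.4), |Γ_s| = 0.208

|Γ| ≈ 0.208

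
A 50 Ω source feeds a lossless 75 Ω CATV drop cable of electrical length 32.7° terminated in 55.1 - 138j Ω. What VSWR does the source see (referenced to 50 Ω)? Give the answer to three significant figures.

VSWR ≈ 5.89

tan(βl) = 0.642
Z_in = Z_0·(Z_L + jZ_0·tanβl)/(Z_0 + jZ_L·tanβl) = 15.6 − j44.6 Ω
Γ_s = (Z_in − Z_s)/(Z_in + Z_s) = (-34.4 − j44.6)/(65.6 − j44.6), |Γ_s| = 0.71
VSWR = (1 + |Γ_s|)/(1 − |Γ_s|)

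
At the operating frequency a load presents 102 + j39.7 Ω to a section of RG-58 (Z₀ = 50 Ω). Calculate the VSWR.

Γ = (Z_L − Z_0)/(Z_L + Z_0) = (52 + j39.7)/(152 + j39.7)
|Γ| = 65.4/157 = 0.416
VSWR = (1 + |Γ|)/(1 − |Γ|) = 1.42/0.584

VSWR ≈ 2.43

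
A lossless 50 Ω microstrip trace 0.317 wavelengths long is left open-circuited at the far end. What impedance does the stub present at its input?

Z_in ≈ +j22.4 Ω

βl = 2π × 0.317 = 114°
tan(βl) = -2.23
For an open-circuited stub, Z_in = −jZ_0·cot(βl) = −jZ_0/tan(βl)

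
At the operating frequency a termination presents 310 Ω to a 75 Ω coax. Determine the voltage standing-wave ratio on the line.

Γ = (310 − 75)/(310 + 75) = 0.61
VSWR = (1 + 0.61)/(1 − 0.61)

VSWR ≈ 4.13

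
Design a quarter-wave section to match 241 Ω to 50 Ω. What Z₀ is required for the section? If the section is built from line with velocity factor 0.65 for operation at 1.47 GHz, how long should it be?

Z_qwt = √(Z_0·R_L) = √(50 × 241) = √12050
λ = 0.65·c/f = 0.133 m, so l = λ/4 = 0.0332 m

Z_qwt ≈ 110 Ω; length ≈ 3.32 cm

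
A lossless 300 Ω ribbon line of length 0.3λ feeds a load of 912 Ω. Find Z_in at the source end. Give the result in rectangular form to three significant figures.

βl = 2π × 0.3 = 108°
tan(βl) = tan(108°) = -3.08
Z_in = Z_0·(Z_L + jZ_0·tanβl)/(Z_0 + jZ_L·tanβl)
     = 300·(912 − j923)/(300 − j2810)

Z_in ≈ 108 + j85.9 Ω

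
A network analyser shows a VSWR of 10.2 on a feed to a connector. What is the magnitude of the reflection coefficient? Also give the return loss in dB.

|Γ| ≈ 0.821; return loss ≈ 1.71 dB

|Γ| = (S − 1)/(S + 1) = (10.2 − 1)/(10.2 + 1) = 9.2/11.2
RL = −20·log₁₀|Γ| = −20·log₁₀(0.821)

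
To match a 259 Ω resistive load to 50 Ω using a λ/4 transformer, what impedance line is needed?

Z_qwt = √(Z_0·R_L) = √(50 × 259) = √12950

Z_qwt ≈ 114 Ω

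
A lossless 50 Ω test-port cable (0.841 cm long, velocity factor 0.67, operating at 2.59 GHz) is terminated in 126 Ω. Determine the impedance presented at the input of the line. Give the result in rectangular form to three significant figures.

λ = v/f = 0.67·c / 2.59 GHz = 0.0776 m
βl = 2π·l/λ = 2π × 0.108 = 39°
tan(βl) = tan(39°) = 0.81
Z_in = Z_0·(Z_L + jZ_0·tanβl)/(Z_0 + jZ_L·tanβl)
     = 50·(126 + j40.5)/(50 + j102)

Z_in ≈ 40.4 − j41.9 Ω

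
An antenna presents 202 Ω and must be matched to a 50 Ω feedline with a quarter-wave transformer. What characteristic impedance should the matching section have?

Z_qwt ≈ 100 Ω

Z_qwt = √(Z_0·R_L) = √(50 × 202) = √10100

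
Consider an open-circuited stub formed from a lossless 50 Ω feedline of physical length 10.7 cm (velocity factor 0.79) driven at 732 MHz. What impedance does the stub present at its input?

Z_in ≈ +j27.7 Ω

λ = v/f = 0.79·c / 732 MHz = 0.324 m
βl = 2π·l/λ = 2π × 0.33 = 119°
tan(βl) = -1.81
For an open-circuited stub, Z_in = −jZ_0·cot(βl) = −jZ_0/tan(βl)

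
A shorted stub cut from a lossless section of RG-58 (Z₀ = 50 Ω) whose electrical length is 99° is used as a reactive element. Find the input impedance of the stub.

Z_in ≈ −j316 Ω

tan(βl) = -6.31
For a shorted stub, Z_in = jZ_0·tan(βl)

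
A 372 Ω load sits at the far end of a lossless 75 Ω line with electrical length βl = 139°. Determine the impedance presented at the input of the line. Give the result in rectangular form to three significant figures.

tan(βl) = tan(139°) = -0.869
Z_in = Z_0·(Z_L + jZ_0·tanβl)/(Z_0 + jZ_L·tanβl)
     = 75·(372 − j65.2)/(75 − j323)

Z_in ≈ 33.3 + j78.5 Ω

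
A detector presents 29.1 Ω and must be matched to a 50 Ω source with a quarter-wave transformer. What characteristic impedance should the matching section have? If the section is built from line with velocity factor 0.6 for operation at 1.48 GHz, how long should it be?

Z_qwt ≈ 38.1 Ω; length ≈ 3.04 cm

Z_qwt = √(Z_0·R_L) = √(50 × 29.1) = √1455
λ = 0.6·c/f = 0.122 m, so l = λ/4 = 0.0304 m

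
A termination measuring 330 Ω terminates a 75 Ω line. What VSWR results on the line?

Γ = (330 − 75)/(330 + 75) = 0.63
VSWR = (1 + 0.63)/(1 − 0.63)

VSWR ≈ 4.4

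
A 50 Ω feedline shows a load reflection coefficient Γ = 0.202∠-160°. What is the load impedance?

Z_L = Z_0·(1 + Γ)/(1 − Γ) = 50·(0.81 − j0.0691)/(1.19 + j0.0691)

Z_L ≈ 33.8 − j4.86 Ω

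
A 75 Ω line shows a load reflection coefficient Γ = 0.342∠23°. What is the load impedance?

Z_L ≈ 136 + j41.1 Ω

Z_L = Z_0·(1 + Γ)/(1 − Γ) = 75·(1.31 + j0.134)/(0.685 − j0.134)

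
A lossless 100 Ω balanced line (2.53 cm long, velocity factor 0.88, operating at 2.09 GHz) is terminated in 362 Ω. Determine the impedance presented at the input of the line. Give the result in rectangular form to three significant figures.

λ = v/f = 0.88·c / 2.09 GHz = 0.126 m
βl = 2π·l/λ = 2π × 0.2 = 72.1°
tan(βl) = tan(72.1°) = 3.1
Z_in = Z_0·(Z_L + jZ_0·tanβl)/(Z_0 + jZ_L·tanβl)
     = 100·(362 + j310)/(100 + j1120)

Z_in ≈ 30.3 − j29.6 Ω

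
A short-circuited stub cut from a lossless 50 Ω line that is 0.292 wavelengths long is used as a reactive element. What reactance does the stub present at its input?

βl = 2π × 0.292 = 105°
tan(βl) = -3.7
For a short-circuited stub, Z_in = jZ_0·tan(βl)

X_in ≈ -185 Ω (capacitive)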